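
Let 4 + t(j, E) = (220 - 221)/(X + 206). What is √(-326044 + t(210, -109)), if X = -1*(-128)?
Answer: I*√36372611022/334 ≈ 571.01*I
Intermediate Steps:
X = 128
t(j, E) = -1337/334 (t(j, E) = -4 + (220 - 221)/(128 + 206) = -4 - 1/334 = -1337/334)
√(-326044 + t(210, -109)) = √(-326044 - 1337/334) = √(-108900033/334) = I*√36372611022/334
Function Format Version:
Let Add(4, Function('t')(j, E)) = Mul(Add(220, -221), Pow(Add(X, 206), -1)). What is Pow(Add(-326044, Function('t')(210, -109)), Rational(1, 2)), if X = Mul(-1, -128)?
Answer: Mul(Rational(1, 334), I, Pow(36372611022, Rational(1, 2))) ≈ Mul(571.01, I)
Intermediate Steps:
X = 128
Function('t')(j, E) = Rational(-1337, 334) (Function('t')(j, E) = Add(-4, Mul(Add(220, -221), Pow(Add(128, 206), -1))) = Add(-4, Mul(-1, Pow(334, -1))) = Add(-4, Mul(-1, Rational(1, 334))) = Add(-4, Rational(-1, 334)) = Rational(-1337, 334))
Pow(Add(-326044, Function('t')(210, -109)), Rational(1, 2)) = Pow(Add(-326044, Rational(-1337, 334)), Rational(1, 2)) = Pow(Rational(-108900033, 334), Rational(1, 2)) = Mul(Rational(1, 334), I, Pow(36372611022, Rational(1, 2)))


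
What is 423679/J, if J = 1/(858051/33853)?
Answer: 363538189629/33853 ≈ 1.0739e+7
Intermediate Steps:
J = 33853/858051 (J = 1/(858051*(1/33853)) = 1/(858051/33853) = 33853/858051 ≈ 0.039453)
423679/J = 423679/(33853/858051) = 423679*(858051/33853) = 363538189629/33853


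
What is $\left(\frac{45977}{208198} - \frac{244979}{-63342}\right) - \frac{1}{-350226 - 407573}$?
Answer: $\frac{10214454256119385}{2498402246376771} \approx 4.0884$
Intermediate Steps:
$\left(\frac{45977}{208198} - \frac{244979}{-63342}\right) - \frac{1}{-350226 - 407573} = \left(45977 \cdot \frac{1}{208198} - - \frac{244979}{63342}\right) - \frac{1}{-757799} = \left(\frac{45977}{208198} + \frac{244979}{63342}\right) - - \frac{1}{757799} = \frac{13479103244}{3296919429} + \frac{1}{757799} = \frac{10214454256119385}{2498402246376771}$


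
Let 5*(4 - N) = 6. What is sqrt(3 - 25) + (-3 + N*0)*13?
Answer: -39 + I*sqrt(22) ≈ -39.0 + 4.6904*I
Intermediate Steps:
N = 14/5 (N = 4 - 1/5*6 = 4 - 6/5 = 14/5 ≈ 2.8000)
sqrt(3 - 25) + (-3 + N*0)*13 = sqrt(3 - 25) + (-3 + (14/5)*0)*13 = sqrt(-22) + (-3 + 0)*13 = I*sqrt(22) - 3*13 = I*sqrt(22) - 39 = -39 + I*sqrt(22)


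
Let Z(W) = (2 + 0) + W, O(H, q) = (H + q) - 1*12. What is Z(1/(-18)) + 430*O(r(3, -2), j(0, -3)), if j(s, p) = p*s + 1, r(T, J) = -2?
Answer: -100585/18 ≈ -5588.1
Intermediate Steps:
j(s, p) = 1 + p*s
O(H, q) = -12 + H + q (O(H, q) = (H + q) - 12 = -12 + H + q)
Z(W) = 2 + W
Z(1/(-18)) + 430*O(r(3, -2), j(0, -3)) = (2 + 1/(-18)) + 430*(-12 - 2 + (1 - 3*0)) = (2 - 1/18) + 430*(-12 - 2 + (1 + 0)) = 35/18 + 430*(-12 - 2 + 1) = 35/18 + 430*(-13) = 35/18 - 5590 = -100585/18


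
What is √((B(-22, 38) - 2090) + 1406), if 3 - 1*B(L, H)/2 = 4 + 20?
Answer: 11*I*√6 ≈ 26.944*I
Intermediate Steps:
B(L, H) = -42 (B(L, H) = 6 - 2*(4 + 20) = 6 - 2*24 = 6 - 48 = -42)
√((B(-22, 38) - 2090) + 1406) = √((-42 - 2090) + 1406) = √(-2132 + 1406) = √(-726) = 11*I*√6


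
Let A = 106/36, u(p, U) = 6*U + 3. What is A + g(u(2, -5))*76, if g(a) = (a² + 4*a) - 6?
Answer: 841373/18 ≈ 46743.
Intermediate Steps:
u(p, U) = 3 + 6*U
g(a) = -6 + a² + 4*a
A = 53/18 (A = 106*(1/36) = 53/18 ≈ 2.9444)
A + g(u(2, -5))*76 = 53/18 + (-6 + (3 + 6*(-5))² + 4*(3 + 6*(-5)))*76 = 53/18 + (-6 + (3 - 30)² + 4*(3 - 30))*76 = 53/18 + (-6 + (-27)² + 4*(-27))*76 = 53/18 + (-6 + 729 - 108)*76 = 53/18 + 615*76 = 53/18 + 46740 = 841373/18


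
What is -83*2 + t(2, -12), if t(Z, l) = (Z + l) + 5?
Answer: -171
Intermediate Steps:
t(Z, l) = 5 + Z + l
-83*2 + t(2, -12) = -83*2 + (5 + 2 - 12) = -166 - 5 = -171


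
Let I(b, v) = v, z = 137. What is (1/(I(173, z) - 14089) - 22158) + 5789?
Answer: -228380289/13952 ≈ -16369.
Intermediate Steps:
(1/(I(173, z) - 14089) - 22158) + 5789 = (1/(137 - 14089) - 22158) + 5789 = (1/(-13952) - 22158) + 5789 = (-1/13952 - 22158) + 5789 = -309148417/13952 + 5789 = -228380289/13952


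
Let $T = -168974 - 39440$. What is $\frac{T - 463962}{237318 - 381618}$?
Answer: $\frac{168094}{36075} \approx 4.6596$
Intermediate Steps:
$T = -208414$ ($T = -168974 - 39440 = -208414$)
$\frac{T - 463962}{237318 - 381618} = \frac{-208414 - 463962}{237318 - 381618} = - \frac{672376}{-144300} = \left(-672376\right) \left(- \frac{1}{144300}\right) = \frac{168094}{36075}$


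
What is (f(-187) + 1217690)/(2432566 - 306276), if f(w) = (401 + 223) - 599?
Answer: 243543/425258 ≈ 0.57269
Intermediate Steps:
f(w) = 25 (f(w) = 624 - 599 = 25)
(f(-187) + 1217690)/(2432566 - 306276) = (25 + 1217690)/(2432566 - 306276) = 1217715/2126290 = 1217715*(1/2126290) = 243543/425258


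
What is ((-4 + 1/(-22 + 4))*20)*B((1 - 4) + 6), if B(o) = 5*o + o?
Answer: -1460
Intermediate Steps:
B(o) = 6*o
((-4 + 1/(-22 + 4))*20)*B((1 - 4) + 6) = ((-4 + 1/(-22 + 4))*20)*(6*((1 - 4) + 6)) = ((-4 + 1/(-18))*20)*(6*(-3 + 6)) = ((-4 - 1/18)*20)*(6*3) = -73/18*20*18 = -730/9*18 = -1460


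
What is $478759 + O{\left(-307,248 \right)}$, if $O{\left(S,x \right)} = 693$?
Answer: $479452$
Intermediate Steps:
$478759 + O{\left(-307,248 \right)} = 478759 + 693 = 479452$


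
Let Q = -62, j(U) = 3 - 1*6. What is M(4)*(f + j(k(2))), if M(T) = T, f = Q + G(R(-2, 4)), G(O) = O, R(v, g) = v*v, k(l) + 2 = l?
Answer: -244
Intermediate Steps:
k(l) = -2 + l
j(U) = -3 (j(U) = 3 - 6 = -3)
R(v, g) = v²
f = -58 (f = -62 + (-2)² = -62 + 4 = -58)
M(4)*(f + j(k(2))) = 4*(-58 - 3) = 4*(-61) = -244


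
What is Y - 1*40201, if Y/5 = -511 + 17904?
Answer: 46764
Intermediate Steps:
Y = 86965 (Y = 5*(-511 + 17904) = 5*17393 = 86965)
Y - 1*40201 = 86965 - 1*40201 = 86965 - 40201 = 46764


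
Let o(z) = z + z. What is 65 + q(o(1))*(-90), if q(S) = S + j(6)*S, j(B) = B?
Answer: -1195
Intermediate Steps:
o(z) = 2*z
q(S) = 7*S (q(S) = S + 6*S = 7*S)
65 + q(o(1))*(-90) = 65 + (7*(2*1))*(-90) = 65 + (7*2)*(-90) = 65 + 14*(-90) = 65 - 1260 = -1195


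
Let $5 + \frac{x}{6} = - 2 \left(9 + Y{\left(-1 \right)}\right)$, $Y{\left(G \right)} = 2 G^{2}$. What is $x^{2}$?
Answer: $26244$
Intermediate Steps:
$x = -162$ ($x = -30 + 6 \left(- 2 \left(9 + 2 \left(-1\right)^{2}\right)\right) = -30 + 6 \left(- 2 \left(9 + 2 \cdot 1\right)\right) = -30 + 6 \left(- 2 \left(9 + 2\right)\right) = -30 + 6 \left(\left(-2\right) 11\right) = -30 + 6 \left(-22\right) = -30 - 132 = -162$)
$x^{2} = \left(-162\right)^{2} = 26244$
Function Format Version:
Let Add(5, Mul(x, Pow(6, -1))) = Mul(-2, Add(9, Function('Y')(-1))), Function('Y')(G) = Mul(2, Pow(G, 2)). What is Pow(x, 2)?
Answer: 26244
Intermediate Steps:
x = -162 (x = Add(-30, Mul(6, Mul(-2, Add(9, Mul(2, Pow(-1, 2)))))) = Add(-30, Mul(6, Mul(-2, Add(9, Mul(2, 1))))) = Add(-30, Mul(6, Mul(-2, Add(9, 2)))) = Add(-30, Mul(6, Mul(-2, 11))) = Add(-30, Mul(6, -22)) = Add(-30, -132) = -162)
Pow(x, 2) = Pow(-162, 2) = 26244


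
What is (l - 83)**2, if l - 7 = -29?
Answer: 11025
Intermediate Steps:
l = -22 (l = 7 - 29 = -22)
(l - 83)**2 = (-22 - 83)**2 = (-105)**2 = 11025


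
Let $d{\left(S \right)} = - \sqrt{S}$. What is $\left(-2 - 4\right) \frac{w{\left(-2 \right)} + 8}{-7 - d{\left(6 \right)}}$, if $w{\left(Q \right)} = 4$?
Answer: $\frac{504}{43} + \frac{72 \sqrt{6}}{43} \approx 15.822$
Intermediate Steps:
$\left(-2 - 4\right) \frac{w{\left(-2 \right)} + 8}{-7 - d{\left(6 \right)}} = \left(-2 - 4\right) \frac{4 + 8}{-7 - - \sqrt{6}} = - 6 \frac{12}{-7 + \sqrt{6}} = - \frac{72}{-7 + \sqrt{6}}$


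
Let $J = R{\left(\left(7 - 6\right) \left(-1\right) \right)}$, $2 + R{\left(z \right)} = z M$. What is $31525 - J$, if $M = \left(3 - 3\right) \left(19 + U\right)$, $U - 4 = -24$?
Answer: $31527$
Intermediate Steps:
$U = -20$ ($U = 4 - 24 = -20$)
$M = 0$ ($M = \left(3 - 3\right) \left(19 - 20\right) = 0 \left(-1\right) = 0$)
$R{\left(z \right)} = -2$ ($R{\left(z \right)} = -2 + z 0 = -2 + 0 = -2$)
$J = -2$
$31525 - J = 31525 - -2 = 31525 + 2 = 31527$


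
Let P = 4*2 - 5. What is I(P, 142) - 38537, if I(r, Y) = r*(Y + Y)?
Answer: -37685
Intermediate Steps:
P = 3 (P = 8 - 5 = 3)
I(r, Y) = 2*Y*r (I(r, Y) = r*(2*Y) = 2*Y*r)
I(P, 142) - 38537 = 2*142*3 - 38537 = 852 - 38537 = -37685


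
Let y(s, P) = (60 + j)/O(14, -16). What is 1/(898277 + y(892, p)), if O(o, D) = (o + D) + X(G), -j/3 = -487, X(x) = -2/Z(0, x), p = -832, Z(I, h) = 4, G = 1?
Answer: 5/4488343 ≈ 1.1140e-6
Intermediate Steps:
X(x) = -½ (X(x) = -2/4 = -2*¼ = -½)
j = 1461 (j = -3*(-487) = 1461)
O(o, D) = -½ + D + o (O(o, D) = (o + D) - ½ = (D + o) - ½ = -½ + D + o)
y(s, P) = -3042/5 (y(s, P) = (60 + 1461)/(-½ - 16 + 14) = 1521/(-5/2) = 1521*(-⅖) = -3042/5)
1/(898277 + y(892, p)) = 1/(898277 - 3042/5) = 1/(4488343/5) = 5/4488343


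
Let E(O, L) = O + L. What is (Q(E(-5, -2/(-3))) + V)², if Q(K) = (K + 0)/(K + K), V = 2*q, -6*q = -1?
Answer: 25/36 ≈ 0.69444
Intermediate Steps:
q = ⅙ (q = -⅙*(-1) = ⅙ ≈ 0.16667)
E(O, L) = L + O
V = ⅓ (V = 2*(⅙) = ⅓ ≈ 0.33333)
Q(K) = ½ (Q(K) = K/((2*K)) = K*(1/(2*K)) = ½)
(Q(E(-5, -2/(-3))) + V)² = (½ + ⅓)² = (⅚)² = 25/36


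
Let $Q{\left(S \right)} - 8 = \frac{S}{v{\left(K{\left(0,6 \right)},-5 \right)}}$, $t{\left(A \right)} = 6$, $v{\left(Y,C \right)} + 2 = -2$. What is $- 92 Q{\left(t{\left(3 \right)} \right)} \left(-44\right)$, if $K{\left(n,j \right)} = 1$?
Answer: $26312$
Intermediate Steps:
$v{\left(Y,C \right)} = -4$ ($v{\left(Y,C \right)} = -2 - 2 = -4$)
$Q{\left(S \right)} = 8 - \frac{S}{4}$ ($Q{\left(S \right)} = 8 + \frac{S}{-4} = 8 + S \left(- \frac{1}{4}\right) = 8 - \frac{S}{4}$)
$- 92 Q{\left(t{\left(3 \right)} \right)} \left(-44\right) = - 92 \left(8 - \frac{3}{2}\right) \left(-44\right) = \left(-92\right) \frac{13}{2} \left(-44\right) = \left(-598\right) \left(-44\right) = 26312$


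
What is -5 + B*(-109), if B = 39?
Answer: -4256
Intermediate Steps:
-5 + B*(-109) = -5 + 39*(-109) = -5 - 4251 = -4256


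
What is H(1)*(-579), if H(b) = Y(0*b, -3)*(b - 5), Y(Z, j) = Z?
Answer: 0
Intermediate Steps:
H(b) = 0 (H(b) = (0*b)*(b - 5) = 0*(-5 + b) = 0)
H(1)*(-579) = 0*(-579) = 0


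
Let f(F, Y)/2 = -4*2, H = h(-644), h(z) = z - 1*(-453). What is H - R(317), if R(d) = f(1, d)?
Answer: -175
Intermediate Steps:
h(z) = 453 + z (h(z) = z + 453 = 453 + z)
H = -191 (H = 453 - 644 = -191)
f(F, Y) = -16 (f(F, Y) = 2*(-4*2) = 2*(-8) = -16)
R(d) = -16
H - R(317) = -191 - 1*(-16) = -191 + 16 = -175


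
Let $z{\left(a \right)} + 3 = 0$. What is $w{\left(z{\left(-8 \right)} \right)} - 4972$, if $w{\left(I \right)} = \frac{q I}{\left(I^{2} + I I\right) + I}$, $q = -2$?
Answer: $- \frac{24858}{5} \approx -4971.6$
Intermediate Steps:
$z{\left(a \right)} = -3$ ($z{\left(a \right)} = -3 + 0 = -3$)
$w{\left(I \right)} = - \frac{2 I}{I + 2 I^{2}}$ ($w{\left(I \right)} = \frac{\left(-2\right) I}{\left(I^{2} + I I\right) + I} = \frac{\left(-2\right) I}{\left(I^{2} + I^{2}\right) + I} = \frac{\left(-2\right) I}{2 I^{2} + I} = \frac{\left(-2\right) I}{I + 2 I^{2}} = - \frac{2 I}{I + 2 I^{2}}$)
$w{\left(z{\left(-8 \right)} \right)} - 4972 = - \frac{2}{1 + 2 \left(-3\right)} - 4972 = - \frac{2}{1 - 6} - 4972 = - \frac{2}{-5} - 4972 = \left(-2\right) \left(- \frac{1}{5}\right) - 4972 = \frac{2}{5} - 4972 = - \frac{24858}{5}$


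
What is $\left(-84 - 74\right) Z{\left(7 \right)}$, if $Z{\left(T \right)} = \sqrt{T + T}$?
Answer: $- 158 \sqrt{14} \approx -591.18$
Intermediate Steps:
$Z{\left(T \right)} = \sqrt{2} \sqrt{T}$ ($Z{\left(T \right)} = \sqrt{2 T} = \sqrt{2} \sqrt{T}$)
$\left(-84 - 74\right) Z{\left(7 \right)} = \left(-84 - 74\right) \sqrt{2} \sqrt{7} = - 158 \sqrt{14}$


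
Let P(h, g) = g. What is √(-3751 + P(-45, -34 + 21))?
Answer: 2*I*√941 ≈ 61.351*I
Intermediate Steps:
√(-3751 + P(-45, -34 + 21)) = √(-3751 + (-34 + 21)) = √(-3751 - 13) = √(-3764) = 2*I*√941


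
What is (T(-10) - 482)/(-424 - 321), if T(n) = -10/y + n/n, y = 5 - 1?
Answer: 967/1490 ≈ 0.64899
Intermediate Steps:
y = 4
T(n) = -3/2 (T(n) = -10/4 + n/n = -10*¼ + 1 = -5/2 + 1 = -3/2)
(T(-10) - 482)/(-424 - 321) = (-3/2 - 482)/(-424 - 321) = -967/2/(-745) = -967/2*(-1/745) = 967/1490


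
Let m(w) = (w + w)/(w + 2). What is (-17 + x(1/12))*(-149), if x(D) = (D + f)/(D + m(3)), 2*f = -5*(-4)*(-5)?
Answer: 641296/77 ≈ 8328.5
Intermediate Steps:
f = -50 (f = (-5*(-4)*(-5))/2 = (20*(-5))/2 = (½)*(-100) = -50)
m(w) = 2*w/(2 + w) (m(w) = (2*w)/(2 + w) = 2*w/(2 + w))
x(D) = (-50 + D)/(6/5 + D) (x(D) = (D - 50)/(D + 2*3/(2 + 3)) = (-50 + D)/(D + 2*3/5) = (-50 + D)/(D + 2*3*(⅕)) = (-50 + D)/(D + 6/5) = (-50 + D)/(6/5 + D))
(-17 + x(1/12))*(-149) = (-17 + 5*(-50 + 1/12)/(6 + 5/12))*(-149) = (-17 + 5*(-50 + 1/12)/(6 + 5*(1/12)))*(-149) = (-17 + 5*(-599/12)/(6 + 5/12))*(-149) = (-17 + 5*(-599/12)/(77/12))*(-149) = (-17 + 5*(12/77)*(-599/12))*(-149) = (-17 - 2995/77)*(-149) = -4304/77*(-149) = 641296/77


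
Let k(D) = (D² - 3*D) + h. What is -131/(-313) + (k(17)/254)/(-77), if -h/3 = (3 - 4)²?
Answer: 2488543/6121654 ≈ 0.40651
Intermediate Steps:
h = -3 (h = -3*(3 - 4)² = -3*(-1)² = -3*1 = -3)
k(D) = -3 + D² - 3*D (k(D) = (D² - 3*D) - 3 = -3 + D² - 3*D)
-131/(-313) + (k(17)/254)/(-77) = -131/(-313) + ((-3 + 17² - 3*17)/254)/(-77) = -131*(-1/313) + ((-3 + 289 - 51)*(1/254))*(-1/77) = 131/313 + (235*(1/254))*(-1/77) = 131/313 + (235/254)*(-1/77) = 131/313 - 235/19558 = 2488543/6121654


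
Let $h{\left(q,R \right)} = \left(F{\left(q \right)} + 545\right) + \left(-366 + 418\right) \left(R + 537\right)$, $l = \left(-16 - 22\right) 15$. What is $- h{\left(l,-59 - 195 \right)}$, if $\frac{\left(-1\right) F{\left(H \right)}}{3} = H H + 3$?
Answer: $959448$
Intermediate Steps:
$l = -570$ ($l = \left(-38\right) 15 = -570$)
$F{\left(H \right)} = -9 - 3 H^{2}$ ($F{\left(H \right)} = - 3 \left(H H + 3\right) = - 3 \left(H^{2} + 3\right) = - 3 \left(3 + H^{2}\right) = -9 - 3 H^{2}$)
$h{\left(q,R \right)} = 28460 - 3 q^{2} + 52 R$ ($h{\left(q,R \right)} = \left(\left(-9 - 3 q^{2}\right) + 545\right) + \left(-366 + 418\right) \left(R + 537\right) = \left(536 - 3 q^{2}\right) + 52 \left(537 + R\right) = \left(536 - 3 q^{2}\right) + \left(27924 + 52 R\right) = 28460 - 3 q^{2} + 52 R$)
$- h{\left(l,-59 - 195 \right)} = - (28460 - 3 \left(-570\right)^{2} + 52 \left(-59 - 195\right)) = - (28460 - 974700 + 52 \left(-254\right)) = - (28460 - 974700 - 13208) = \left(-1\right) \left(-959448\right) = 959448$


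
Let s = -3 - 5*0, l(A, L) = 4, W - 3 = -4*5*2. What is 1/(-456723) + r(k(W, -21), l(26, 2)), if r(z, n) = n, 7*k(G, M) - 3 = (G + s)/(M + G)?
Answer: 1826891/456723 ≈ 4.0000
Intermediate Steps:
W = -37 (W = 3 - 4*5*2 = 3 - 20*2 = 3 - 40 = -37)
s = -3 (s = -3 + 0 = -3)
k(G, M) = 3/7 + (-3 + G)/(7*(G + M)) (k(G, M) = 3/7 + ((G - 3)/(M + G))/7 = 3/7 + ((-3 + G)/(G + M))/7 = 3/7 + (-3 + G)/(7*(G + M)))
1/(-456723) + r(k(W, -21), l(26, 2)) = 1/(-456723) + 4 = -1/456723 + 4 = 1826891/456723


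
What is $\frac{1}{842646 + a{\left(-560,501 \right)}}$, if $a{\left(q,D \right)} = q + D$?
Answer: $\frac{1}{842587} \approx 1.1868 \cdot 10^{-6}$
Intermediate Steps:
$a{\left(q,D \right)} = D + q$
$\frac{1}{842646 + a{\left(-560,501 \right)}} = \frac{1}{842646 + \left(501 - 560\right)} = \frac{1}{842646 - 59} = \frac{1}{842587}$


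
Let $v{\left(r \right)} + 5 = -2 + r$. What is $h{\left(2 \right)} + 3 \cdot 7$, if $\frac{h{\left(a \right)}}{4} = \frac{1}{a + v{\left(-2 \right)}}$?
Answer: $\frac{143}{7} \approx 20.429$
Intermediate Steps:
$v{\left(r \right)} = -7 + r$ ($v{\left(r \right)} = -5 + \left(-2 + r\right) = -7 + r$)
$h{\left(a \right)} = \frac{4}{-9 + a}$ ($h{\left(a \right)} = \frac{4}{a - 9} = \frac{4}{-9 + a}$)
$h{\left(2 \right)} + 3 \cdot 7 = \frac{4}{-9 + 2} + 3 \cdot 7 = \frac{4}{-7} + 21 = 4 \left(- \frac{1}{7}\right) + 21 = - \frac{4}{7} + 21 = \frac{143}{7}$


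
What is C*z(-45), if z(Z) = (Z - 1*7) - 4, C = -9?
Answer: 504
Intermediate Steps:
z(Z) = -11 + Z (z(Z) = (Z - 7) - 4 = (-7 + Z) - 4 = -11 + Z)
C*z(-45) = -9*(-11 - 45) = -9*(-56) = 504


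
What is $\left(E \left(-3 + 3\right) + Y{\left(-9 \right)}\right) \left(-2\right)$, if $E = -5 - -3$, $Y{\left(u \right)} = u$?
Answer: $18$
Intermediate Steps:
$E = -2$ ($E = -5 + 3 = -2$)
$\left(E \left(-3 + 3\right) + Y{\left(-9 \right)}\right) \left(-2\right) = \left(- 2 \left(-3 + 3\right) - 9\right) \left(-2\right) = \left(\left(-2\right) 0 - 9\right) \left(-2\right) = \left(0 - 9\right) \left(-2\right) = \left(-9\right) \left(-2\right) = 18$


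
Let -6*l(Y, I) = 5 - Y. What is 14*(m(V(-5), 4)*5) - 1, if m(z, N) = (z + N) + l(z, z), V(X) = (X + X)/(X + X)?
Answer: 907/3 ≈ 302.33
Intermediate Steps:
l(Y, I) = -⅚ + Y/6 (l(Y, I) = -(5 - Y)/6 = -⅚ + Y/6)
V(X) = 1 (V(X) = (2*X)/((2*X)) = (2*X)*(1/(2*X)) = 1)
m(z, N) = -⅚ + N + 7*z/6 (m(z, N) = (z + N) + (-⅚ + z/6) = (N + z) + (-⅚ + z/6) = -⅚ + N + 7*z/6)
14*(m(V(-5), 4)*5) - 1 = 14*((-⅚ + 4 + (7/6)*1)*5) - 1 = 14*((-⅚ + 4 + 7/6)*5) - 1 = 14*((13/3)*5) - 1 = 14*(65/3) - 1 = 910/3 - 1 = 907/3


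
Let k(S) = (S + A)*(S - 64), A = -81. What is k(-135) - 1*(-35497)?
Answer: 78481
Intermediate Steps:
k(S) = (-81 + S)*(-64 + S) (k(S) = (S - 81)*(S - 64) = (-81 + S)*(-64 + S))
k(-135) - 1*(-35497) = (5184 + (-135)**2 - 145*(-135)) - 1*(-35497) = (5184 + 18225 + 19575) + 35497 = 42984 + 35497 = 78481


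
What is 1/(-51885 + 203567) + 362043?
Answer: 54915406327/151682 ≈ 3.6204e+5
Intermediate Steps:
1/(-51885 + 203567) + 362043 = 1/151682 + 362043 = 54915406327/151682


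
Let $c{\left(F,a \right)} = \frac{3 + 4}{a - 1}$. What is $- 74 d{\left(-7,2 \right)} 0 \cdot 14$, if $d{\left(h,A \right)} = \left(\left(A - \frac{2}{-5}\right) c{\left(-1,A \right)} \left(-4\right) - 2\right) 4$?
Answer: $0$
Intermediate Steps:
$c{\left(F,a \right)} = \frac{7}{-1 + a}$
$d{\left(h,A \right)} = -8 - \frac{112 \left(\frac{2}{5} + A\right)}{-1 + A}$ ($d{\left(h,A \right)} = \left(\left(A - \frac{2}{-5}\right) \frac{7}{-1 + A} \left(-4\right) - 2\right) 4 = \left(\left(A - - \frac{2}{5}\right) \frac{7}{-1 + A} \left(-4\right) - 2\right) 4 = \left(\left(A + \frac{2}{5}\right) \frac{7}{-1 + A} \left(-4\right) - 2\right) 4 = \left(\left(\frac{2}{5} + A\right) \frac{7}{-1 + A} \left(-4\right) - 2\right) 4 = \left(\frac{7 \left(\frac{2}{5} + A\right)}{-1 + A} \left(-4\right) - 2\right) 4 = \left(- \frac{28 \left(\frac{2}{5} + A\right)}{-1 + A} - 2\right) 4 = \left(-2 - \frac{28 \left(\frac{2}{5} + A\right)}{-1 + A}\right) 4 = -8 - \frac{112 \left(\frac{2}{5} + A\right)}{-1 + A}$)
$- 74 d{\left(-7,2 \right)} 0 \cdot 14 = - 74 \frac{8 \left(-23 - 150\right)}{5 \left(-1 + 2\right)} 0 \cdot 14 = - 74 \frac{8 \left(-23 - 150\right)}{5 \cdot 1} \cdot 0 = - 74 \cdot \frac{8}{5} \cdot 1 \left(-173\right) 0 = \left(-74\right) \left(- \frac{1384}{5}\right) 0 = \frac{102416}{5} \cdot 0 = 0$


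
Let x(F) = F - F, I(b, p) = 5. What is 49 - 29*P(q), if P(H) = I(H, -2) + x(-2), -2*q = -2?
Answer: -96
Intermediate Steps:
q = 1 (q = -½*(-2) = 1)
x(F) = 0
P(H) = 5 (P(H) = 5 + 0 = 5)
49 - 29*P(q) = 49 - 29*5 = 49 - 145 = -96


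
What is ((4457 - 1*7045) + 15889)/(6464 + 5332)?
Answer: 13301/11796 ≈ 1.1276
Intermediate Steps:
((4457 - 1*7045) + 15889)/(6464 + 5332) = ((4457 - 7045) + 15889)/11796 = (-2588 + 15889)*(1/11796) = 13301*(1/11796) = 13301/11796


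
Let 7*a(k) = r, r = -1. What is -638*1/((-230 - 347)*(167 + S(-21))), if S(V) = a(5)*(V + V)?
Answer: 638/99821 ≈ 0.0063914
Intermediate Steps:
a(k) = -1/7 (a(k) = (1/7)*(-1) = -1/7)
S(V) = -2*V/7 (S(V) = -(V + V)/7 = -2*V/7)
-638*1/((-230 - 347)*(167 + S(-21))) = -638*1/((-230 - 347)*(167 - 2/7*(-21))) = -638*(-1/(577*(167 + 6))) = -638/(173*(-577)) = -638/(-99821) = -638*(-1/99821) = 638/99821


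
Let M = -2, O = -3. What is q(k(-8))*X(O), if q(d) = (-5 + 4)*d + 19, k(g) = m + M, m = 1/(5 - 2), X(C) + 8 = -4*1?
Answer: -248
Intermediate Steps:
X(C) = -12 (X(C) = -8 - 4*1 = -8 - 4 = -12)
m = 1/3 ≈ 0.33333
k(g) = -5/3 (k(g) = 1/3 - 2 = -5/3)
q(d) = 19 - d (q(d) = -d + 19 = 19 - d)
q(k(-8))*X(O) = (19 - 1*(-5/3))*(-12) = (19 + 5/3)*(-12) = (62/3)*(-12) = -248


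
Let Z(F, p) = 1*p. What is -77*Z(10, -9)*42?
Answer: 29106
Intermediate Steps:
Z(F, p) = p
-77*Z(10, -9)*42 = -77*(-9)*42 = 693*42 = 29106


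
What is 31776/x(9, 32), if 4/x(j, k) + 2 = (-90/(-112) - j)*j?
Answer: -4213299/7 ≈ -6.0190e+5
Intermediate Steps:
x(j, k) = 4/(-2 + j*(45/56 - j)) (x(j, k) = 4/(-2 + (-90/(-112) - j)*j) = 4/(-2 + (-90*(-1/112) - j)*j) = 4/(-2 + (45/56 - j)*j) = 4/(-2 + j*(45/56 - j)))
31776/x(9, 32) = 31776/((-224/(112 - 45*9 + 56*9²))) = 31776/((-224/(112 - 405 + 56*81))) = 31776/((-224/(112 - 405 + 4536))) = 31776/((-224/4243)) = 31776/((-224*1/4243)) = 31776/(-224/4243) = 31776*(-4243/224) = -4213299/7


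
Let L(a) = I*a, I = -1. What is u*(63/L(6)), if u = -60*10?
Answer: 6300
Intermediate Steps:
L(a) = -a
u = -600
u*(63/L(6)) = -37800/((-1*6)) = -37800/(-6) = -37800*(-1)/6 = -600*(-21/2) = 6300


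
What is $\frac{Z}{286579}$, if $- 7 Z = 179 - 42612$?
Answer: $\frac{42433}{2006053} \approx 0.021152$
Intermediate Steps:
$Z = \frac{42433}{7}$ ($Z = - \frac{179 - 42612}{7} = \left(- \frac{1}{7}\right) \left(-42433\right) = \frac{42433}{7} \approx 6061.9$)
$\frac{Z}{286579} = \frac{42433}{7 \cdot 286579} = \frac{42433}{7} \cdot \frac{1}{286579} = \frac{42433}{2006053}$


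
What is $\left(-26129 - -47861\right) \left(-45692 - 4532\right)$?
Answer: $-1091467968$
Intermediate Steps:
$\left(-26129 - -47861\right) \left(-45692 - 4532\right) = \left(-26129 + 47861\right) \left(-50224\right) = 21732 \left(-50224\right) = -1091467968$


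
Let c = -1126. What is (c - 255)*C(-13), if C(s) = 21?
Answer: -29001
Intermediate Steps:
(c - 255)*C(-13) = (-1126 - 255)*21 = -1381*21 = -29001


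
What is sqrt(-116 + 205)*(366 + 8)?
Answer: 374*sqrt(89) ≈ 3528.3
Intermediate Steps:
sqrt(-116 + 205)*(366 + 8) = sqrt(89)*374 = 374*sqrt(89)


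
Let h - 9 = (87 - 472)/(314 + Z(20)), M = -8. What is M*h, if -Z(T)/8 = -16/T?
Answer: -49972/801 ≈ -62.387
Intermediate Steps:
Z(T) = 128/T (Z(T) = -(-128)/T = 128/T)
h = 12493/1602 (h = 9 + (87 - 472)/(314 + 128/20) = 9 - 385/(314 + 128*(1/20)) = 9 - 385/(314 + 32/5) = 9 - 385/1602/5 = 9 - 385*5/1602 = 9 - 1925/1602 = 12493/1602 ≈ 7.7984)
M*h = -8*12493/1602 = -49972/801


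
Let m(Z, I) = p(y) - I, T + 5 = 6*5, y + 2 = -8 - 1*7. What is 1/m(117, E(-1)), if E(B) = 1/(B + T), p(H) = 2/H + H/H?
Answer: 408/343 ≈ 1.1895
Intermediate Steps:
y = -17 (y = -2 + (-8 - 1*7) = -2 + (-8 - 7) = -2 - 15 = -17)
T = 25 (T = -5 + 6*5 = -5 + 30 = 25)
p(H) = 1 + 2/H (p(H) = 2/H + 1 = 1 + 2/H)
E(B) = 1/(25 + B) (E(B) = 1/(B + 25) = 1/(25 + B))
m(Z, I) = 15/17 - I (m(Z, I) = (2 - 17)/(-17) - I = -1/17*(-15) - I = 15/17 - I)
1/m(117, E(-1)) = 1/(15/17 - 1/(25 - 1)) = 1/(15/17 - 1/24) = 1/(343/408) = 408/343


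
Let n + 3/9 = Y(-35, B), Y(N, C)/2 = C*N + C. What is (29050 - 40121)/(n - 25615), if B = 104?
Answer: 33213/98062 ≈ 0.33869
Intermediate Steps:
Y(N, C) = 2*C + 2*C*N (Y(N, C) = 2*(C*N + C) = 2*(C + C*N) = 2*C + 2*C*N)
n = -21217/3 (n = -⅓ + 2*104*(1 - 35) = -⅓ + 2*104*(-34) = -⅓ - 7072 = -21217/3 ≈ -7072.3)
(29050 - 40121)/(n - 25615) = (29050 - 40121)/(-21217/3 - 25615) = -11071/(-98062/3) = -11071*(-3/98062) = 33213/98062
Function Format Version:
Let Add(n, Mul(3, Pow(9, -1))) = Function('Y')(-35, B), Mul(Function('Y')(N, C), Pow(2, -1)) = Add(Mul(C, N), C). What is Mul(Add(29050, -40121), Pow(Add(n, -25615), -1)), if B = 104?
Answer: Rational(33213, 98062) ≈ 0.33869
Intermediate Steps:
Function('Y')(N, C) = Add(Mul(2, C), Mul(2, C, N)) (Function('Y')(N, C) = Mul(2, Add(Mul(C, N), C)) = Mul(2, Add(C, Mul(C, N))) = Add(Mul(2, C), Mul(2, C, N)))
n = Rational(-21217, 3) (n = Add(Rational(-1, 3), Mul(2, 104, Add(1, -35))) = Add(Rational(-1, 3), Mul(2, 104, -34)) = Add(Rational(-1, 3), -7072) = Rational(-21217, 3) ≈ -7072.3)
Mul(Add(29050, -40121), Pow(Add(n, -25615), -1)) = Mul(Add(29050, -40121), Pow(Add(Rational(-21217, 3), -25615), -1)) = Mul(-11071, Pow(Rational(-98062, 3), -1)) = Mul(-11071, Rational(-3, 98062)) = Rational(33213, 98062)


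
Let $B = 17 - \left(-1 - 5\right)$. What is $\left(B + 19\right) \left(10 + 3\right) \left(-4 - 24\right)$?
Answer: $-15288$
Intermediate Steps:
$B = 23$ ($B = 17 - \left(-1 - 5\right) = 17 - -6 = 17 + 6 = 23$)
$\left(B + 19\right) \left(10 + 3\right) \left(-4 - 24\right) = \left(23 + 19\right) \left(10 + 3\right) \left(-4 - 24\right) = 42 \cdot 13 \left(-28\right) = 42 \left(-364\right) = -15288$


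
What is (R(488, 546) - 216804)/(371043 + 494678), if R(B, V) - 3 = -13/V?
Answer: -9105643/36360282 ≈ -0.25043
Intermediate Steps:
R(B, V) = 3 - 13/V
(R(488, 546) - 216804)/(371043 + 494678) = ((3 - 13/546) - 216804)/(371043 + 494678) = ((3 - 13*1/546) - 216804)/865721 = ((3 - 1/42) - 216804)*(1/865721) = (125/42 - 216804)*(1/865721) = -9105643/42*1/865721 = -9105643/36360282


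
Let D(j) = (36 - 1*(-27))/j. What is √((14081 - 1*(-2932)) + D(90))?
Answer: √1701370/10 ≈ 130.44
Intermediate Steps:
D(j) = 63/j (D(j) = (36 + 27)/j = 63/j)
√((14081 - 1*(-2932)) + D(90)) = √((14081 - 1*(-2932)) + 63/90) = √((14081 + 2932) + 63*(1/90)) = √(17013 + 7/10) = √(170137/10) = √1701370/10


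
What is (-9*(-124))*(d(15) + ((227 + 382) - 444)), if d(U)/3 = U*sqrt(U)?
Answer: 184140 + 50220*sqrt(15) ≈ 3.7864e+5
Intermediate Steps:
d(U) = 3*U**(3/2) (d(U) = 3*(U*sqrt(U)) = 3*U**(3/2))
(-9*(-124))*(d(15) + ((227 + 382) - 444)) = (-9*(-124))*(3*15**(3/2) + ((227 + 382) - 444)) = 1116*(3*(15*sqrt(15)) + (609 - 444)) = 1116*(45*sqrt(15) + 165) = 1116*(165 + 45*sqrt(15)) = 184140 + 50220*sqrt(15)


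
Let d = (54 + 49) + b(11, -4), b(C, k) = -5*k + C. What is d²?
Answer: 17956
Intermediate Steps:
b(C, k) = C - 5*k
d = 134 (d = (54 + 49) + (11 - 5*(-4)) = 103 + (11 + 20) = 103 + 31 = 134)
d² = 134² = 17956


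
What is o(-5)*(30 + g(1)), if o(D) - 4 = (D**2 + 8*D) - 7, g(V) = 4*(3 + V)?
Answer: -828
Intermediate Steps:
g(V) = 12 + 4*V
o(D) = -3 + D**2 + 8*D (o(D) = 4 + ((D**2 + 8*D) - 7) = 4 + (-7 + D**2 + 8*D) = -3 + D**2 + 8*D)
o(-5)*(30 + g(1)) = (-3 + (-5)**2 + 8*(-5))*(30 + (12 + 4*1)) = (-3 + 25 - 40)*(30 + (12 + 4)) = -18*(30 + 16) = -18*46 = -828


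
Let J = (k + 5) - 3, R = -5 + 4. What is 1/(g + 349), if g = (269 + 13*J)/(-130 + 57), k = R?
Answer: 73/25195 ≈ 0.0028974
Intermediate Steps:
R = -1
k = -1
J = 1 (J = (-1 + 5) - 3 = 4 - 3 = 1)
g = -282/73 (g = (269 + 13*1)/(-130 + 57) = (269 + 13)/(-73) = 282*(-1/73) = -282/73 ≈ -3.8630)
1/(g + 349) = 1/(-282/73 + 349) = 1/(25195/73) = 73/25195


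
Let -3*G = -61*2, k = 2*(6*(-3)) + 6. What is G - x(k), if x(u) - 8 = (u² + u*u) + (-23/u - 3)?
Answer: -17651/10 ≈ -1765.1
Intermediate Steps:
k = -30 (k = 2*(-18) + 6 = -36 + 6 = -30)
x(u) = 5 - 23/u + 2*u² (x(u) = 8 + ((u² + u*u) + (-23/u - 3)) = 8 + ((u² + u²) + (-3 - 23/u)) = 8 + (2*u² + (-3 - 23/u)) = 8 + (-3 - 23/u + 2*u²) = 5 - 23/u + 2*u²)
G = 122/3 (G = -(-61)*2/3 = -⅓*(-122) = 122/3 ≈ 40.667)
G - x(k) = 122/3 - (5 - 23/(-30) + 2*(-30)²) = 122/3 - (5 - 23*(-1/30) + 2*900) = 122/3 - (5 + 23/30 + 1800) = 122/3 - 1*54173/30 = 122/3 - 54173/30 = -17651/10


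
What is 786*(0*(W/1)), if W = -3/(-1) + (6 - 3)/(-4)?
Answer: 0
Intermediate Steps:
W = 9/4 (W = -3*(-1) + 3*(-1/4) = 3 - 3/4 = 9/4 ≈ 2.2500)
786*(0*(W/1)) = 786*(0*((9/4)/1)) = 786*(0*((9/4)*1)) = 786*(0*(9/4)) = 786*0 = 0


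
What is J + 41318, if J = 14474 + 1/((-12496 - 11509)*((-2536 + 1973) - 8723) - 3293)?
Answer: 12436434987505/222907137 ≈ 55792.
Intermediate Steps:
J = 3226357900939/222907137 (J = 14474 + 1/(-24005*(-563 - 8723) - 3293) = 14474 + 1/(-24005*(-9286) - 3293) = 14474 + 1/(222910430 - 3293) = 14474 + 1/222907137 = 3226357900939/222907137 ≈ 14474.)
J + 41318 = 3226357900939/222907137 + 41318 = 12436434987505/222907137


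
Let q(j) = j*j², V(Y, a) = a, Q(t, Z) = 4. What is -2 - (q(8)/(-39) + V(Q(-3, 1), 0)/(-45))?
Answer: 434/39 ≈ 11.128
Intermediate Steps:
q(j) = j³
-2 - (q(8)/(-39) + V(Q(-3, 1), 0)/(-45)) = -2 - (8³/(-39) + 0/(-45)) = -2 - (512*(-1/39) + 0*(-1/45)) = -2 - (-512/39 + 0) = -2 - 1*(-512/39) = -2 + 512/39 = 434/39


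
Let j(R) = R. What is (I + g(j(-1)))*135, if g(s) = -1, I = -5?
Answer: -810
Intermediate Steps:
(I + g(j(-1)))*135 = (-5 - 1)*135 = -6*135 = -810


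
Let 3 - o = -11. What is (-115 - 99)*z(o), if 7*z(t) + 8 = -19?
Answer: 5778/7 ≈ 825.43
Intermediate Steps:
o = 14 (o = 3 - 1*(-11) = 3 + 11 = 14)
z(t) = -27/7 (z(t) = -8/7 + (⅐)*(-19) = -8/7 - 19/7 = -27/7)
(-115 - 99)*z(o) = (-115 - 99)*(-27/7) = -214*(-27/7) = 5778/7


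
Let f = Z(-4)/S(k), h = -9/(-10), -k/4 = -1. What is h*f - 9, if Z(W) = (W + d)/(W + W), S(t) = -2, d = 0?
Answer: -369/40 ≈ -9.2250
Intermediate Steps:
k = 4 (k = -4*(-1) = 4)
Z(W) = ½ (Z(W) = (W + 0)/(W + W) = W/((2*W)) = W*(1/(2*W)) = ½)
h = 9/10 (h = -9*(-⅒) = 9/10 ≈ 0.90000)
f = -¼ (f = (½)/(-2) = (½)*(-½) = -¼ ≈ -0.25000)
h*f - 9 = (9/10)*(-¼) - 9 = -9/40 - 9 = -369/40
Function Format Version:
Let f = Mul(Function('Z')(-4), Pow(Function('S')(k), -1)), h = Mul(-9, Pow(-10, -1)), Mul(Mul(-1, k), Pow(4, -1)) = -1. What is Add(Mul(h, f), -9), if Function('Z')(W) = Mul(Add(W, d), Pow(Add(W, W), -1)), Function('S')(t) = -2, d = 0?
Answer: Rational(-369, 40) ≈ -9.2250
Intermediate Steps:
k = 4 (k = Mul(-4, -1) = 4)
Function('Z')(W) = Rational(1, 2) (Function('Z')(W) = Mul(Add(W, 0), Pow(Add(W, W), -1)) = Mul(W, Pow(Mul(2, W), -1)) = Mul(W, Mul(Rational(1, 2), Pow(W, -1))) = Rational(1, 2))
h = Rational(9, 10) (h = Mul(-9, Rational(-1, 10)) = Rational(9, 10) ≈ 0.90000)
f = Rational(-1, 4) (f = Mul(Rational(1, 2), Pow(-2, -1)) = Mul(Rational(1, 2), Rational(-1, 2)) = Rational(-1, 4) ≈ -0.25000)
Add(Mul(h, f), -9) = Add(Mul(Rational(9, 10), Rational(-1, 4)), -9) = Add(Rational(-9, 40), -9) = Rational(-369, 40)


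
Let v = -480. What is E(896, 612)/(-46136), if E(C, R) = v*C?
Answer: 53760/5767 ≈ 9.3220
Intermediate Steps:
E(C, R) = -480*C
E(896, 612)/(-46136) = -480*896/(-46136) = -430080*(-1/46136) = 53760/5767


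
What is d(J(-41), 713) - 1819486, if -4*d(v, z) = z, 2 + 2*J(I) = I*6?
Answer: -7278657/4 ≈ -1.8197e+6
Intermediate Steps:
J(I) = -1 + 3*I (J(I) = -1 + (I*6)/2 = -1 + (6*I)/2 = -1 + 3*I)
d(v, z) = -z/4
d(J(-41), 713) - 1819486 = -¼*713 - 1819486 = -713/4 - 1819486 = -7278657/4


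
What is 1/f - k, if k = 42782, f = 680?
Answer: -29091759/680 ≈ -42782.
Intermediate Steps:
1/f - k = 1/680 - 1*42782 = 1/680 - 42782 = -29091759/680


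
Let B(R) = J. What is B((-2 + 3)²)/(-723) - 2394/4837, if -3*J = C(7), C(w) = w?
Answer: -736961/1498779 ≈ -0.49171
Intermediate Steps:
J = -7/3 (J = -⅓*7 = -7/3 ≈ -2.3333)
B(R) = -7/3
B((-2 + 3)²)/(-723) - 2394/4837 = -7/3/(-723) - 2394/4837 = -7/3*(-1/723) - 2394*1/4837 = 7/2169 - 342/691 = -736961/1498779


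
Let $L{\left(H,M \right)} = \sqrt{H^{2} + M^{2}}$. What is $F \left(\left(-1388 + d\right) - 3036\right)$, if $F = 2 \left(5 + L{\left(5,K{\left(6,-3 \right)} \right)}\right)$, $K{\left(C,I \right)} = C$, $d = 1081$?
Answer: $-33430 - 6686 \sqrt{61} \approx -85649.0$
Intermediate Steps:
$F = 10 + 2 \sqrt{61}$ ($F = 2 \left(5 + \sqrt{5^{2} + 6^{2}}\right) = 2 \left(5 + \sqrt{25 + 36}\right) = 2 \left(5 + \sqrt{61}\right) = 10 + 2 \sqrt{61} \approx 25.62$)
$F \left(\left(-1388 + d\right) - 3036\right) = \left(10 + 2 \sqrt{61}\right) \left(\left(-1388 + 1081\right) - 3036\right) = \left(10 + 2 \sqrt{61}\right) \left(-307 - 3036\right) = \left(10 + 2 \sqrt{61}\right) \left(-3343\right) = -33430 - 6686 \sqrt{61}$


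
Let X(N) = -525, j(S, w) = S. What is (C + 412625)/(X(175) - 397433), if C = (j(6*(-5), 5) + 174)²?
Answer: -433361/397958 ≈ -1.0890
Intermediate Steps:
C = 20736 (C = (6*(-5) + 174)² = (-30 + 174)² = 144² = 20736)
(C + 412625)/(X(175) - 397433) = (20736 + 412625)/(-525 - 397433) = 433361/(-397958) = 433361*(-1/397958) = -433361/397958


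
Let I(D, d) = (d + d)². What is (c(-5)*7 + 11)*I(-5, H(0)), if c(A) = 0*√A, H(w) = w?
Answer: 0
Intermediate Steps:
c(A) = 0
I(D, d) = 4*d² (I(D, d) = (2*d)² = 4*d²)
(c(-5)*7 + 11)*I(-5, H(0)) = (0*7 + 11)*(4*0²) = (0 + 11)*(4*0) = 11*0 = 0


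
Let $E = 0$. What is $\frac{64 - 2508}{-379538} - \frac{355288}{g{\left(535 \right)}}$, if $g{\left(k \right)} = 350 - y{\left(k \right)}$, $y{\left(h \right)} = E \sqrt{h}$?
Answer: $- \frac{33711110386}{33209575} \approx -1015.1$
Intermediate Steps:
$y{\left(h \right)} = 0$ ($y{\left(h \right)} = 0 \sqrt{h} = 0$)
$g{\left(k \right)} = 350$ ($g{\left(k \right)} = 350 - 0 = 350 + 0 = 350$)
$\frac{64 - 2508}{-379538} - \frac{355288}{g{\left(535 \right)}} = \frac{64 - 2508}{-379538} - \frac{355288}{350} = \left(64 - 2508\right) \left(- \frac{1}{379538}\right) - \frac{177644}{175} = \left(-2444\right) \left(- \frac{1}{379538}\right) - \frac{177644}{175} = \frac{1222}{189769} - \frac{177644}{175} = - \frac{33711110386}{33209575}$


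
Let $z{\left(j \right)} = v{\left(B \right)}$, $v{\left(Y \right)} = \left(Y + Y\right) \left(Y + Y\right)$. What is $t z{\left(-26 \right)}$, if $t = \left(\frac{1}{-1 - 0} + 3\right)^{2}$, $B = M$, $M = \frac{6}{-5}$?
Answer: $\frac{576}{25} \approx 23.04$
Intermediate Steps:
$M = - \frac{6}{5}$ ($M = 6 \left(- \frac{1}{5}\right) = - \frac{6}{5} \approx -1.2$)
$B = - \frac{6}{5} \approx -1.2$
$v{\left(Y \right)} = 4 Y^{2}$ ($v{\left(Y \right)} = 2 Y 2 Y = 4 Y^{2}$)
$z{\left(j \right)} = \frac{144}{25}$ ($z{\left(j \right)} = 4 \left(- \frac{6}{5}\right)^{2} = 4 \cdot \frac{36}{25} = \frac{144}{25}$)
$t = 4$ ($t = \left(\frac{1}{-1 + 0} + 3\right)^{2} = \left(\frac{1}{-1} + 3\right)^{2} = \left(-1 + 3\right)^{2} = 2^{2} = 4$)
$t z{\left(-26 \right)} = 4 \cdot \frac{144}{25} = \frac{576}{25}$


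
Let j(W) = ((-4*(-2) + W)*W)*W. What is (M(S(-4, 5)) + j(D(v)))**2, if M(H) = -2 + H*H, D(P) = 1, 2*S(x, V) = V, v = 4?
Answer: 2809/16 ≈ 175.56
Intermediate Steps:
S(x, V) = V/2
M(H) = -2 + H**2
j(W) = W**2*(8 + W) (j(W) = ((8 + W)*W)*W = (W*(8 + W))*W = W**2*(8 + W))
(M(S(-4, 5)) + j(D(v)))**2 = ((-2 + ((1/2)*5)**2) + 1**2*(8 + 1))**2 = ((-2 + (5/2)**2) + 1*9)**2 = ((-2 + 25/4) + 9)**2 = (17/4 + 9)**2 = (53/4)**2 = 2809/16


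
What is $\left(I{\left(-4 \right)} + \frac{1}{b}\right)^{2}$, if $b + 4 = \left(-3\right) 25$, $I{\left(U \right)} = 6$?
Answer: $\frac{223729}{6241} \approx 35.848$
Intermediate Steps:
$b = -79$ ($b = -4 - 75 = -79$)
$\left(I{\left(-4 \right)} + \frac{1}{b}\right)^{2} = \left(6 + \frac{1}{-79}\right)^{2} = \left(6 - \frac{1}{79}\right)^{2} = \left(\frac{473}{79}\right)^{2} = \frac{223729}{6241}$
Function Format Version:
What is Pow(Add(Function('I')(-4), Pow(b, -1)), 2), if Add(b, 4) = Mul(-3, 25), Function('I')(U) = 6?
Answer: Rational(223729, 6241) ≈ 35.848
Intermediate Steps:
b = -79 (b = Add(-4, Mul(-3, 25)) = Add(-4, -75) = -79)
Pow(Add(Function('I')(-4), Pow(b, -1)), 2) = Pow(Add(6, Pow(-79, -1)), 2) = Pow(Add(6, Rational(-1, 79)), 2) = Pow(Rational(473, 79), 2) = Rational(223729, 6241)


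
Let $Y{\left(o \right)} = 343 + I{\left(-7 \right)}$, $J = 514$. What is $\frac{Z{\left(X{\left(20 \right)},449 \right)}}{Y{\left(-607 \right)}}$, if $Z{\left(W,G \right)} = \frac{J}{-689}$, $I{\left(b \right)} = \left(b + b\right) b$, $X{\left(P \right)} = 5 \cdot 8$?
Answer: $- \frac{514}{303849} \approx -0.0016916$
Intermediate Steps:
$X{\left(P \right)} = 40$
$I{\left(b \right)} = 2 b^{2}$ ($I{\left(b \right)} = 2 b b = 2 b^{2}$)
$Z{\left(W,G \right)} = - \frac{514}{689}$ ($Z{\left(W,G \right)} = \frac{514}{-689} = 514 \left(- \frac{1}{689}\right) = - \frac{514}{689}$)
$Y{\left(o \right)} = 441$ ($Y{\left(o \right)} = 343 + 2 \left(-7\right)^{2} = 343 + 2 \cdot 49 = 343 + 98 = 441$)
$\frac{Z{\left(X{\left(20 \right)},449 \right)}}{Y{\left(-607 \right)}} = - \frac{514}{689 \cdot 441} = \left(- \frac{514}{689}\right) \frac{1}{441} = - \frac{514}{303849}$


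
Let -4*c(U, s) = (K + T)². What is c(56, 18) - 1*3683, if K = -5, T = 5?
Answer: -3683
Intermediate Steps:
c(U, s) = 0 (c(U, s) = -(-5 + 5)²/4 = -¼*0² = -¼*0 = 0)
c(56, 18) - 1*3683 = 0 - 1*3683 = 0 - 3683 = -3683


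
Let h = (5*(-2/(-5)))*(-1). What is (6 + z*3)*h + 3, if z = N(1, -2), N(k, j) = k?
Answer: -15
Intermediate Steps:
h = -2 (h = (5*(-2*(-⅕)))*(-1) = (5*(⅖))*(-1) = 2*(-1) = -2)
z = 1
(6 + z*3)*h + 3 = (6 + 1*3)*(-2) + 3 = (6 + 3)*(-2) + 3 = 9*(-2) + 3 = -18 + 3 = -15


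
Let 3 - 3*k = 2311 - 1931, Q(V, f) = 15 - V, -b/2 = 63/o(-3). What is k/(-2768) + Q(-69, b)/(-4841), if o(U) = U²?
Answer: 1127521/40199664 ≈ 0.028048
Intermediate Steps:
b = -14 (b = -126/((-3)²) = -126/9 = -2*7 = -14)
k = -377/3 (k = 1 - (2311 - 1931)/3 = 1 - ⅓*380 = 1 - 380/3 = -377/3 ≈ -125.67)
k/(-2768) + Q(-69, b)/(-4841) = -377/3/(-2768) + (15 - 1*(-69))/(-4841) = -377/3*(-1/2768) + (15 + 69)*(-1/4841) = 377/8304 + 84*(-1/4841) = 377/8304 - 84/4841 = 1127521/40199664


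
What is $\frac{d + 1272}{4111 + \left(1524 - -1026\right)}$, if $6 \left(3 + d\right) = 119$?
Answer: $\frac{7733}{39966} \approx 0.19349$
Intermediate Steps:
$d = \frac{101}{6}$ ($d = -3 + \frac{1}{6} \cdot 119 = -3 + \frac{119}{6} = \frac{101}{6} \approx 16.833$)
$\frac{d + 1272}{4111 + \left(1524 - -1026\right)} = \frac{\frac{101}{6} + 1272}{4111 + \left(1524 - -1026\right)} = \frac{7733}{6 \left(4111 + \left(1524 + 1026\right)\right)} = \frac{7733}{6 \left(4111 + 2550\right)} = \frac{7733}{6 \cdot 6661} = \frac{7733}{6} \cdot \frac{1}{6661} = \frac{7733}{39966}$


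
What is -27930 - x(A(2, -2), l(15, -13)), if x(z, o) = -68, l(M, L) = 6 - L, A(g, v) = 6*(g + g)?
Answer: -27862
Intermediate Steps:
A(g, v) = 12*g (A(g, v) = 6*(2*g) = 12*g)
-27930 - x(A(2, -2), l(15, -13)) = -27930 - 1*(-68) = -27930 + 68 = -27862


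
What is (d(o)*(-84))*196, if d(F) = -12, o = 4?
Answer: 197568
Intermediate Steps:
(d(o)*(-84))*196 = -12*(-84)*196 = 1008*196 = 197568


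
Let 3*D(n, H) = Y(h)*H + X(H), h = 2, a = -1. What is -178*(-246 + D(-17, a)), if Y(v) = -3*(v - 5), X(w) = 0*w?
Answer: 44322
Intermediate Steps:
X(w) = 0
Y(v) = 15 - 3*v (Y(v) = -3*(-5 + v) = 15 - 3*v)
D(n, H) = 3*H (D(n, H) = ((15 - 3*2)*H + 0)/3 = ((15 - 6)*H + 0)/3 = (9*H + 0)/3 = (9*H)/3 = 3*H)
-178*(-246 + D(-17, a)) = -178*(-246 + 3*(-1)) = -178*(-246 - 3) = -178*(-249) = 44322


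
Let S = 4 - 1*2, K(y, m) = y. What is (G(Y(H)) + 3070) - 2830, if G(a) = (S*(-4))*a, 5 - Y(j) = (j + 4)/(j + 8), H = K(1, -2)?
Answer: 1840/9 ≈ 204.44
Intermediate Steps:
H = 1
Y(j) = 5 - (4 + j)/(8 + j) (Y(j) = 5 - (j + 4)/(j + 8) = 5 - (4 + j)/(8 + j))
S = 2 (S = 4 - 2 = 2)
G(a) = -8*a (G(a) = (2*(-4))*a = -8*a)
(G(Y(H)) + 3070) - 2830 = (-32*(9 + 1)/(8 + 1) + 3070) - 2830 = (-32*10/9 + 3070) - 2830 = (-8*40/9 + 3070) - 2830 = (-320/9 + 3070) - 2830 = 27310/9 - 2830 = 1840/9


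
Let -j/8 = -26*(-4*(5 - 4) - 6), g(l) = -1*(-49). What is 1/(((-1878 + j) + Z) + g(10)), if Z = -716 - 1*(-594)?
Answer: -1/4031 ≈ -0.00024808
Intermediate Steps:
Z = -122 (Z = -716 + 594 = -122)
g(l) = 49
j = -2080 (j = -(-208)*(-4*(5 - 4) - 6) = -(-208)*(-4*1 - 6) = -(-208)*(-4 - 6) = -(-208)*(-10) = -8*260 = -2080)
1/(((-1878 + j) + Z) + g(10)) = 1/(((-1878 - 2080) - 122) + 49) = 1/((-3958 - 122) + 49) = 1/(-4080 + 49) = 1/(-4031) = -1/4031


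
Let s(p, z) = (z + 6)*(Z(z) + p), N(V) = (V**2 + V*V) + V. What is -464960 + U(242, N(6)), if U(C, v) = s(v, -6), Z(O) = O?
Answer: -464960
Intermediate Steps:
N(V) = V + 2*V**2 (N(V) = (V**2 + V**2) + V = 2*V**2 + V = V + 2*V**2)
s(p, z) = (6 + z)*(p + z) (s(p, z) = (z + 6)*(z + p) = (6 + z)*(p + z))
U(C, v) = 0 (U(C, v) = (-6)**2 + 6*v + 6*(-6) + v*(-6) = 36 + 6*v - 36 - 6*v = 0)
-464960 + U(242, N(6)) = -464960 + 0 = -464960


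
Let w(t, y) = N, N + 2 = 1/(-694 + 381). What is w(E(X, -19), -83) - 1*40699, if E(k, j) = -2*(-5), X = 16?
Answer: -12739414/313 ≈ -40701.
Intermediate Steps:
E(k, j) = 10
N = -627/313 (N = -2 + 1/(-694 + 381) = -2 + 1/(-313) = -2 - 1/313 = -627/313 ≈ -2.0032)
w(t, y) = -627/313
w(E(X, -19), -83) - 1*40699 = -627/313 - 1*40699 = -627/313 - 40699 = -12739414/313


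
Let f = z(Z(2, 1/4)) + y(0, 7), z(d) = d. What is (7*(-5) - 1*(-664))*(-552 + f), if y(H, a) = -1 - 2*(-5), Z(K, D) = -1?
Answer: -342176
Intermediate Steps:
y(H, a) = 9 (y(H, a) = -1 + 10 = 9)
f = 8 (f = -1 + 9 = 8)
(7*(-5) - 1*(-664))*(-552 + f) = (7*(-5) - 1*(-664))*(-552 + 8) = (-35 + 664)*(-544) = 629*(-544) = -342176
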